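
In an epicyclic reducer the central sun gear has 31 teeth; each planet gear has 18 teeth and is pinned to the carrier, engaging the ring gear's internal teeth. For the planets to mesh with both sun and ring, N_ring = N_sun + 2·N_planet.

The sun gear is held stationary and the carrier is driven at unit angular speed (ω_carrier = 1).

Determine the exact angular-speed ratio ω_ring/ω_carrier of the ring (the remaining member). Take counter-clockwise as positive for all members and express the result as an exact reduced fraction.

98/67

N_ring = 31 + 2·18 = 67
31(ω_s−ω_c) = −67(ω_r−ω_c),  ω_s=0, ω_c=1
ω_r = 1 − (31/67)(0−1) = 98/67
ω_r/ω_c = 98/67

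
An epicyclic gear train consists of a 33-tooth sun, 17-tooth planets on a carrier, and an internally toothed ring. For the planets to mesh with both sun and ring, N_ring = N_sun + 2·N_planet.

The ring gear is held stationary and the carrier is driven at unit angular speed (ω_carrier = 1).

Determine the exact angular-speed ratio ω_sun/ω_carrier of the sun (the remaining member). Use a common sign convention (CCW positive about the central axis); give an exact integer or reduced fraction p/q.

100/33

N_ring = 33 + 2·17 = 67
33(ω_s−ω_c) = −67(ω_r−ω_c),  ω_r=0, ω_c=1
ω_s = 1 − (67/33)(0−1) = 100/33
ω_s/ω_c = 100/33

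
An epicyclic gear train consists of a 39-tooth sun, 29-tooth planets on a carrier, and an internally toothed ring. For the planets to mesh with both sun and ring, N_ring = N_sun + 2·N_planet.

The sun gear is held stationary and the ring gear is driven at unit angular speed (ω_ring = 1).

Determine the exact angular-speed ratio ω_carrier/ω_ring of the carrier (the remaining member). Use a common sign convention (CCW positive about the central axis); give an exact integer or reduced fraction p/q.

N_ring = 39 + 2·29 = 97
39(ω_s−ω_c) = −97(ω_r−ω_c),  ω_s=0, ω_r=1
39(0−ω_c) = −97(1−ω_c)  ⇒  136ω_c = 97  ⇒  ω_c = 97/136
ω_c/ω_r = 97/136

97/136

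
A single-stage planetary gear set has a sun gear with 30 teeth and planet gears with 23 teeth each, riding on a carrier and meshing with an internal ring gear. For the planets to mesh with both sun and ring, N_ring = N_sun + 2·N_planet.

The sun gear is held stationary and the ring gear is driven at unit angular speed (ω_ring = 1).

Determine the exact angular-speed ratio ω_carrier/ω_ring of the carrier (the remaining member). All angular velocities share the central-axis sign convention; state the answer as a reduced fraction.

38/53

N_ring = 30 + 2·23 = 76
30(ω_s−ω_c) = −76(ω_r−ω_c),  ω_s=0, ω_r=1
30(0−ω_c) = −76(1−ω_c)  ⇒  106ω_c = 76  ⇒  ω_c = 38/53
ω_c/ω_r = 38/53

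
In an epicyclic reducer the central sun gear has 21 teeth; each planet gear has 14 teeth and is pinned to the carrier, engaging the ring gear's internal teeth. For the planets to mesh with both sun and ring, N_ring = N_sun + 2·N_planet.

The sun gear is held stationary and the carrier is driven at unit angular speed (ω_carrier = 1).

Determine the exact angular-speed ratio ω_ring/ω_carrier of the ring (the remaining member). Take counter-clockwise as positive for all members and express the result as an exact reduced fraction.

N_ring = 21 + 2·14 = 49
21(ω_s−ω_c) = −49(ω_r−ω_c),  ω_s=0, ω_c=1
ω_r = 1 − (21/49)(0−1) = 10/7
ω_r/ω_c = 10/7

10/7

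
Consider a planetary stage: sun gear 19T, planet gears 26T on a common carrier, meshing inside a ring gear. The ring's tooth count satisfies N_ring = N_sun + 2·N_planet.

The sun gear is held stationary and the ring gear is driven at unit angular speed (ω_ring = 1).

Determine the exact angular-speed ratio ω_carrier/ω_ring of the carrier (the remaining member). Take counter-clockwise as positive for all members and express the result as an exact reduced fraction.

71/90

N_ring = 19 + 2·26 = 71
19(ω_s−ω_c) = −71(ω_r−ω_c),  ω_s=0, ω_r=1
19(0−ω_c) = −71(1−ω_c)  ⇒  90ω_c = 71  ⇒  ω_c = 71/90
ω_c/ω_r = 71/90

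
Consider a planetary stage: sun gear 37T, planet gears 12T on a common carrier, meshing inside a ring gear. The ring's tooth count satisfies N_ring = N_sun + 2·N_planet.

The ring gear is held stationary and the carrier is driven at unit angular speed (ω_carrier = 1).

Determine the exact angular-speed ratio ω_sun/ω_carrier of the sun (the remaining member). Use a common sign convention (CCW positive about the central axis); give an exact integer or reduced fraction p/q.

N_ring = 37 + 2·12 = 61
37(ω_s−ω_c) = −61(ω_r−ω_c),  ω_r=0, ω_c=1
ω_s = 1 − (61/37)(0−1) = 98/37
ω_s/ω_c = 98/37

98/37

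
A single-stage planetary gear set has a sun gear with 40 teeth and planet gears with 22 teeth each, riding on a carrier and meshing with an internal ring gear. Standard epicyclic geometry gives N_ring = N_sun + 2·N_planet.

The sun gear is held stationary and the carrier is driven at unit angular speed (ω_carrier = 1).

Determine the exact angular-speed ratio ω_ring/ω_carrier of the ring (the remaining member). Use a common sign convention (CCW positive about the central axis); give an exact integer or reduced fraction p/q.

31/21

N_ring = 40 + 2·22 = 84
40(ω_s−ω_c) = −84(ω_r−ω_c),  ω_s=0, ω_c=1
ω_r = 1 − (40/84)(0−1) = 31/21
ω_r/ω_c = 31/21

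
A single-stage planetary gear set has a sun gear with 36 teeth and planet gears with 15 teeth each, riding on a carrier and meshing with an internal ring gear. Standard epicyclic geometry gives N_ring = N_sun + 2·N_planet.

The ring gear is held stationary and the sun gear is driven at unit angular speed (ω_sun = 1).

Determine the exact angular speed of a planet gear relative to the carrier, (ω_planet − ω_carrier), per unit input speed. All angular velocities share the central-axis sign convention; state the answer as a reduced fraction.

N_ring = 36 + 2·15 = 66
36(ω_s−ω_c) = −66(ω_r−ω_c),  ω_r=0, ω_s=1
36(1−ω_c) = −66(0−ω_c)  ⇒  102ω_c = 36  ⇒  ω_c = 6/17
sun–planet: 36·(1−6/17) = −15·(ω_p−ω_c)  ⇒  ω_p−ω_c = −(36/15)·(11/17) = -132/85

-132/85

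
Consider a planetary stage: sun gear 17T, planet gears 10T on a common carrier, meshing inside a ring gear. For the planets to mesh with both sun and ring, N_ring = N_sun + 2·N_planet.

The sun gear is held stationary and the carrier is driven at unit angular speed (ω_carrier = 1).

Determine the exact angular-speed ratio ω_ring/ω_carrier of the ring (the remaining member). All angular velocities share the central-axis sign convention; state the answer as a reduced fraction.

N_ring = 17 + 2·10 = 37
17(ω_s−ω_c) = −37(ω_r−ω_c),  ω_s=0, ω_c=1
ω_r = 1 − (17/37)(0−1) = 54/37
ω_r/ω_c = 54/37

54/37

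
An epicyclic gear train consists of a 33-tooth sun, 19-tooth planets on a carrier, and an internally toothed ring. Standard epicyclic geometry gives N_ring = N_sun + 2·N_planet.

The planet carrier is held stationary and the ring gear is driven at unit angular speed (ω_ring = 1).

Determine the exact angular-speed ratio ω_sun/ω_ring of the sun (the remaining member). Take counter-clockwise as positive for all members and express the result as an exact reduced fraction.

-71/33

N_ring = 33 + 2·19 = 71
33(ω_s−ω_c) = −71(ω_r−ω_c),  ω_c=0, ω_r=1
ω_s = 0 − (71/33)(1−0) = -71/33
ω_s/ω_r = -71/33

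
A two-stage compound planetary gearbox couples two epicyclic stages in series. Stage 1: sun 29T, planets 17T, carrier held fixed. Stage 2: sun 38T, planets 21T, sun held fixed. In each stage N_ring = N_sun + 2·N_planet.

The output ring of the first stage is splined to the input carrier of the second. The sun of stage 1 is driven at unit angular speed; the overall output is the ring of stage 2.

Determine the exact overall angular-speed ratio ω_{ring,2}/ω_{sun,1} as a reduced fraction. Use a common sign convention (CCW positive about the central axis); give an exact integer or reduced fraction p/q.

-1711/2520

Stage 1: N_ring = 29 + 2·17 = 63
Stage 1: 29(ω_s−ω_c) = −63(ω_r−ω_c),  ω_c=0, ω_s=1
Stage 1: ω_r = 0 − (29/63)(1−0) = -29/63
  ⇒ ω_r¹/ω_s¹ = -29/63
Stage 2: N_ring = 38 + 2·21 = 80
Stage 2: 38(ω_s−ω_c) = −80(ω_r−ω_c),  ω_s=0, ω_c=1
Stage 2: ω_r = 1 − (38/80)(0−1) = 59/40
  ⇒ ω_r²/ω_c² = 59/40
Coupling ω_c² = ω_r¹ ⇒ overall = -29/63 × 59/40 = -1711/2520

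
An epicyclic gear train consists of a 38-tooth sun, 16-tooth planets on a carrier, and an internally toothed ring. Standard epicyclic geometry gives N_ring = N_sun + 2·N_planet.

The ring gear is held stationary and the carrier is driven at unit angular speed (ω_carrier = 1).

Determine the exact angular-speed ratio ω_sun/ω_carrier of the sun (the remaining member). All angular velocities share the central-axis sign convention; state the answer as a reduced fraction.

54/19

N_ring = 38 + 2·16 = 70
38(ω_s−ω_c) = −70(ω_r−ω_c),  ω_r=0, ω_c=1
ω_s = 1 − (70/38)(0−1) = 54/19
ω_s/ω_c = 54/19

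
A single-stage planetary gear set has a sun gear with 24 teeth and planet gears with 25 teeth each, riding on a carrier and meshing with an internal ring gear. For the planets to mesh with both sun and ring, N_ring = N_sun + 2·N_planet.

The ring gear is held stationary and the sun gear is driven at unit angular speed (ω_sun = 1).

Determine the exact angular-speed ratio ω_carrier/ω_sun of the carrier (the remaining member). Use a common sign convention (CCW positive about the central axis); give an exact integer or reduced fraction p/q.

12/49

N_ring = 24 + 2·25 = 74
24(ω_s−ω_c) = −74(ω_r−ω_c),  ω_r=0, ω_s=1
24(1−ω_c) = −74(0−ω_c)  ⇒  98ω_c = 24  ⇒  ω_c = 12/49
ω_c/ω_s = 12/49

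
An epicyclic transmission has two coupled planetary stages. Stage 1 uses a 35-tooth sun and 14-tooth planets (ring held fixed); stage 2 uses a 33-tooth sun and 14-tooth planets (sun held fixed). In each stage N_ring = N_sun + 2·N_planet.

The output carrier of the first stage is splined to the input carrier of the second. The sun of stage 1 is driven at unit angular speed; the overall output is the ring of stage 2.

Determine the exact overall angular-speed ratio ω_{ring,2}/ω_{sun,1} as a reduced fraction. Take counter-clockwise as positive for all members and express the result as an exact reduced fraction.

235/427

Stage 1: N_ring = 35 + 2·14 = 63
Stage 1: 35(ω_s−ω_c) = −63(ω_r−ω_c),  ω_r=0, ω_s=1
Stage 1: 35(1−ω_c) = −63(0−ω_c)  ⇒  98ω_c = 35  ⇒  ω_c = 5/14
  ⇒ ω_c¹/ω_s¹ = 5/14
Stage 2: N_ring = 33 + 2·14 = 61
Stage 2: 33(ω_s−ω_c) = −61(ω_r−ω_c),  ω_s=0, ω_c=1
Stage 2: ω_r = 1 − (33/61)(0−1) = 94/61
  ⇒ ω_r²/ω_c² = 94/61
Coupling ω_c² = ω_c¹ ⇒ overall = 5/14 × 94/61 = 235/427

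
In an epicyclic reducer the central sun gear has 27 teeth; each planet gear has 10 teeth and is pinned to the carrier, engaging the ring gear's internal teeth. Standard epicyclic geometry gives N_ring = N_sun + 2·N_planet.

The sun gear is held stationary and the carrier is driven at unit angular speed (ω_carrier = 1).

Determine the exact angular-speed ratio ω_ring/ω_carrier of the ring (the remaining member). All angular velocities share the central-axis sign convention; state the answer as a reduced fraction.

74/47

N_ring = 27 + 2·10 = 47
27(ω_s−ω_c) = −47(ω_r−ω_c),  ω_s=0, ω_c=1
ω_r = 1 − (27/47)(0−1) = 74/47
ω_r/ω_c = 74/47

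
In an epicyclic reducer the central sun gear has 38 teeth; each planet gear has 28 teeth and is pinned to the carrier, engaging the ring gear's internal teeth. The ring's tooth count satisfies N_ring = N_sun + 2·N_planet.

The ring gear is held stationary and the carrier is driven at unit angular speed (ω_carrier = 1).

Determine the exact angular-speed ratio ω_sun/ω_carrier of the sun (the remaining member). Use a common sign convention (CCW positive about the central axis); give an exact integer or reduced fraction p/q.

N_ring = 38 + 2·28 = 94
38(ω_s−ω_c) = −94(ω_r−ω_c),  ω_r=0, ω_c=1
ω_s = 1 − (94/38)(0−1) = 66/19
ω_s/ω_c = 66/19

66/19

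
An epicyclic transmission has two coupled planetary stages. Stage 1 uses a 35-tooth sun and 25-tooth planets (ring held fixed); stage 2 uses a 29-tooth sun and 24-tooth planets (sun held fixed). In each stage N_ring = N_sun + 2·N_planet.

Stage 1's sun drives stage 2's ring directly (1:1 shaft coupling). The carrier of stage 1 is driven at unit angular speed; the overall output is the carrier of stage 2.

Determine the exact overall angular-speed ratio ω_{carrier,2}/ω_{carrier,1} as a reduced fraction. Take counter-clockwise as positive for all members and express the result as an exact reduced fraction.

132/53

Stage 1: N_ring = 35 + 2·25 = 85
Stage 1: 35(ω_s−ω_c) = −85(ω_r−ω_c),  ω_r=0, ω_c=1
Stage 1: ω_s = 1 − (85/35)(0−1) = 24/7
  ⇒ ω_s¹/ω_c¹ = 24/7
Stage 2: N_ring = 29 + 2·24 = 77
Stage 2: 29(ω_s−ω_c) = −77(ω_r−ω_c),  ω_s=0, ω_r=1
Stage 2: 29(0−ω_c) = −77(1−ω_c)  ⇒  106ω_c = 77  ⇒  ω_c = 77/106
  ⇒ ω_c²/ω_r² = 77/106
Coupling ω_r² = ω_s¹ ⇒ overall = 24/7 × 77/106 = 132/53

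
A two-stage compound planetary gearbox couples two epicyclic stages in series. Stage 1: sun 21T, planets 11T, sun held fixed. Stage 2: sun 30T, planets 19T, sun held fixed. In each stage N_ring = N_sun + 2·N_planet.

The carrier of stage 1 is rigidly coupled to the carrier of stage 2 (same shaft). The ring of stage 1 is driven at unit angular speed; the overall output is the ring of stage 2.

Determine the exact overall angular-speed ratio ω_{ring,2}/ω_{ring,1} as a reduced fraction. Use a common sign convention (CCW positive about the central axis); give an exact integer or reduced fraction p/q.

Stage 1: N_ring = 21 + 2·11 = 43
Stage 1: 21(ω_s−ω_c) = −43(ω_r−ω_c),  ω_s=0, ω_r=1
Stage 1: 21(0−ω_c) = −43(1−ω_c)  ⇒  64ω_c = 43  ⇒  ω_c = 43/64
  ⇒ ω_c¹/ω_r¹ = 43/64
Stage 2: N_ring = 30 + 2·19 = 68
Stage 2: 30(ω_s−ω_c) = −68(ω_r−ω_c),  ω_s=0, ω_c=1
Stage 2: ω_r = 1 − (30/68)(0−1) = 49/34
  ⇒ ω_r²/ω_c² = 49/34
Coupling ω_c² = ω_c¹ ⇒ overall = 43/64 × 49/34 = 2107/2176

2107/2176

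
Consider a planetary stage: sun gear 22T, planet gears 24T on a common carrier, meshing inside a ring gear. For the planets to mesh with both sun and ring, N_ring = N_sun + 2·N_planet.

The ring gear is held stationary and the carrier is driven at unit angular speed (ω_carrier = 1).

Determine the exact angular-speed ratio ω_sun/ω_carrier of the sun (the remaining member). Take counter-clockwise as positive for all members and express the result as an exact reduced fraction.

N_ring = 22 + 2·24 = 70
22(ω_s−ω_c) = −70(ω_r−ω_c),  ω_r=0, ω_c=1
ω_s = 1 − (70/22)(0−1) = 46/11
ω_s/ω_c = 46/11

46/11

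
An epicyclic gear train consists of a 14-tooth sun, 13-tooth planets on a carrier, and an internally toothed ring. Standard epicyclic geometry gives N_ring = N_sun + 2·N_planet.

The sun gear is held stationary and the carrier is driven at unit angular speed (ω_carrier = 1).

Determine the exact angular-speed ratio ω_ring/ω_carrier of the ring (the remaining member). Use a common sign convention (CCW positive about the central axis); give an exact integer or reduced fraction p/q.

27/20

N_ring = 14 + 2·13 = 40
14(ω_s−ω_c) = −40(ω_r−ω_c),  ω_s=0, ω_c=1
ω_r = 1 − (14/40)(0−1) = 27/20
ω_r/ω_c = 27/20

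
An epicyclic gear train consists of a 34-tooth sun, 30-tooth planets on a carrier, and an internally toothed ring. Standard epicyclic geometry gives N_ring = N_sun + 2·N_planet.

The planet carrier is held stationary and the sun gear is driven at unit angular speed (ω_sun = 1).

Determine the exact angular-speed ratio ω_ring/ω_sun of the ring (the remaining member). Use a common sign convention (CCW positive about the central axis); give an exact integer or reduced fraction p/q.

N_ring = 34 + 2·30 = 94
34(ω_s−ω_c) = −94(ω_r−ω_c),  ω_c=0, ω_s=1
ω_r = 0 − (34/94)(1−0) = -17/47
ω_r/ω_s = -17/47

-17/47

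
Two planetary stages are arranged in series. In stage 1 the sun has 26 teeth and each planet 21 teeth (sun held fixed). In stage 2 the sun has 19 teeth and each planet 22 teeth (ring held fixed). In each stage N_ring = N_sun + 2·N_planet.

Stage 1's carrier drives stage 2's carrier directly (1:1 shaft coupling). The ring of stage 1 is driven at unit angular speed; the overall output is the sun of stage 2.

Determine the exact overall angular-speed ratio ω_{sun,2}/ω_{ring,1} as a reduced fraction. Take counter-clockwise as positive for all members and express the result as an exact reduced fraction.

Stage 1: N_ring = 26 + 2·21 = 68
Stage 1: 26(ω_s−ω_c) = −68(ω_r−ω_c),  ω_s=0, ω_r=1
Stage 1: 26(0−ω_c) = −68(1−ω_c)  ⇒  94ω_c = 68  ⇒  ω_c = 34/47
  ⇒ ω_c¹/ω_r¹ = 34/47
Stage 2: N_ring = 19 + 2·22 = 63
Stage 2: 19(ω_s−ω_c) = −63(ω_r−ω_c),  ω_r=0, ω_c=1
Stage 2: ω_s = 1 − (63/19)(0−1) = 82/19
  ⇒ ω_s²/ω_c² = 82/19
Coupling ω_c² = ω_c¹ ⇒ overall = 34/47 × 82/19 = 2788/893

2788/893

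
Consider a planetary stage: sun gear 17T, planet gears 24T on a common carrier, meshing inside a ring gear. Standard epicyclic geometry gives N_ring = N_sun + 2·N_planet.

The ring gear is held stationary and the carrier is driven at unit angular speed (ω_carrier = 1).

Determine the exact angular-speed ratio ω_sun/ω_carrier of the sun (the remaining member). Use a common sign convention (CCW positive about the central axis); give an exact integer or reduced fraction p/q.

82/17

N_ring = 17 + 2·24 = 65
17(ω_s−ω_c) = −65(ω_r−ω_c),  ω_r=0, ω_c=1
ω_s = 1 − (65/17)(0−1) = 82/17
ω_s/ω_c = 82/17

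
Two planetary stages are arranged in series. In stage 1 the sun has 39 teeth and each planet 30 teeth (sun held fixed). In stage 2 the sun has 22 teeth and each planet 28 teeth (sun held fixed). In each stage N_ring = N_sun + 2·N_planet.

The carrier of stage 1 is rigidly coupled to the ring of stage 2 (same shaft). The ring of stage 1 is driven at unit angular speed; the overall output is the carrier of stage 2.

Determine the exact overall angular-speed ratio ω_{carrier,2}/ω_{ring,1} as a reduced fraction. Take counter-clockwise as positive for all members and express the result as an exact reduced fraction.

1287/2300

Stage 1: N_ring = 39 + 2·30 = 99
Stage 1: 39(ω_s−ω_c) = −99(ω_r−ω_c),  ω_s=0, ω_r=1
Stage 1: 39(0−ω_c) = −99(1−ω_c)  ⇒  138ω_c = 99  ⇒  ω_c = 33/46
  ⇒ ω_c¹/ω_r¹ = 33/46
Stage 2: N_ring = 22 + 2·28 = 78
Stage 2: 22(ω_s−ω_c) = −78(ω_r−ω_c),  ω_s=0, ω_r=1
Stage 2: 22(0−ω_c) = −78(1−ω_c)  ⇒  100ω_c = 78  ⇒  ω_c = 39/50
  ⇒ ω_c²/ω_r² = 39/50
Coupling ω_r² = ω_c¹ ⇒ overall = 33/46 × 39/50 = 1287/2300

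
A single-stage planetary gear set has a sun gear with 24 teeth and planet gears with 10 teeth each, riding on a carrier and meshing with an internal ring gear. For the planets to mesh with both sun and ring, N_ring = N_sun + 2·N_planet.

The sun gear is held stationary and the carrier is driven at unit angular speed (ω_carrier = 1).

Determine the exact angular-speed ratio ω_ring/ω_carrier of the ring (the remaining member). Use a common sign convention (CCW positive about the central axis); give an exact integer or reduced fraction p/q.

17/11

N_ring = 24 + 2·10 = 44
24(ω_s−ω_c) = −44(ω_r−ω_c),  ω_s=0, ω_c=1
ω_r = 1 − (24/44)(0−1) = 17/11
ω_r/ω_c = 17/11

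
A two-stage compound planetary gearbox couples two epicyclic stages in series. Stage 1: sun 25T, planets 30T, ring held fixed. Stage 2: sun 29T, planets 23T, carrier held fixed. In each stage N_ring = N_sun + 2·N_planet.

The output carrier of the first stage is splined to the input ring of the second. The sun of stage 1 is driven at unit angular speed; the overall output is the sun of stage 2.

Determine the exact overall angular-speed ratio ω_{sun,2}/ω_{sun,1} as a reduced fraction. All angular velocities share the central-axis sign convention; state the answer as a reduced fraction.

-375/638

Stage 1: N_ring = 25 + 2·30 = 85
Stage 1: 25(ω_s−ω_c) = −85(ω_r−ω_c),  ω_r=0, ω_s=1
Stage 1: 25(1−ω_c) = −85(0−ω_c)  ⇒  110ω_c = 25  ⇒  ω_c = 5/22
  ⇒ ω_c¹/ω_s¹ = 5/22
Stage 2: N_ring = 29 + 2·23 = 75
Stage 2: 29(ω_s−ω_c) = −75(ω_r−ω_c),  ω_c=0, ω_r=1
Stage 2: ω_s = 0 − (75/29)(1−0) = -75/29
  ⇒ ω_s²/ω_r² = -75/29
Coupling ω_r² = ω_c¹ ⇒ overall = 5/22 × -75/29 = -375/638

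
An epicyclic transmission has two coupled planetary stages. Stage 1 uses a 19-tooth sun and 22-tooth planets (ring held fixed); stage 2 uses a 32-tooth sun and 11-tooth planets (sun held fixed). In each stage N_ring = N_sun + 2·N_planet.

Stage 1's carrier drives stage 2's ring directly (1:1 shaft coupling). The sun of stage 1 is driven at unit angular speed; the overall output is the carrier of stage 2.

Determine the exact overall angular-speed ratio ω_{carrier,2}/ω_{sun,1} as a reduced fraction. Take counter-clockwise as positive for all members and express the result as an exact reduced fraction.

Stage 1: N_ring = 19 + 2·22 = 63
Stage 1: 19(ω_s−ω_c) = −63(ω_r−ω_c),  ω_r=0, ω_s=1
Stage 1: 19(1−ω_c) = −63(0−ω_c)  ⇒  82ω_c = 19  ⇒  ω_c = 19/82
  ⇒ ω_c¹/ω_s¹ = 19/82
Stage 2: N_ring = 32 + 2·11 = 54
Stage 2: 32(ω_s−ω_c) = −54(ω_r−ω_c),  ω_s=0, ω_r=1
Stage 2: 32(0−ω_c) = −54(1−ω_c)  ⇒  86ω_c = 54  ⇒  ω_c = 27/43
  ⇒ ω_c²/ω_r² = 27/43
Coupling ω_r² = ω_c¹ ⇒ overall = 19/82 × 27/43 = 513/3526

513/3526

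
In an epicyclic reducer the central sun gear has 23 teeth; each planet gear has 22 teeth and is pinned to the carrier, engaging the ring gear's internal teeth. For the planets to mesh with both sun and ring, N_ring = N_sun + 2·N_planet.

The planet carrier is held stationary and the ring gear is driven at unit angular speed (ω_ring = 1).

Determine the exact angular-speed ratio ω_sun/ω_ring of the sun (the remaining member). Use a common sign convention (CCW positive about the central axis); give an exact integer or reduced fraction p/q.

-67/23

N_ring = 23 + 2·22 = 67
23(ω_s−ω_c) = −67(ω_r−ω_c),  ω_c=0, ω_r=1
ω_s = 0 − (67/23)(1−0) = -67/23
ω_s/ω_r = -67/23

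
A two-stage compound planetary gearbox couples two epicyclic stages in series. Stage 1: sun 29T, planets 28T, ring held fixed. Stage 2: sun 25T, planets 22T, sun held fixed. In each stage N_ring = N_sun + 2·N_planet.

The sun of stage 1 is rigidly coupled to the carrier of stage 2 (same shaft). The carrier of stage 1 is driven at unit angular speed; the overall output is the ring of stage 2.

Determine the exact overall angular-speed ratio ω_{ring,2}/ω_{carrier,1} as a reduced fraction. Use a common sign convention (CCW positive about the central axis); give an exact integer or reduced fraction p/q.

Stage 1: N_ring = 29 + 2·28 = 85
Stage 1: 29(ω_s−ω_c) = −85(ω_r−ω_c),  ω_r=0, ω_c=1
Stage 1: ω_s = 1 − (85/29)(0−1) = 114/29
  ⇒ ω_s¹/ω_c¹ = 114/29
Stage 2: N_ring = 25 + 2·22 = 69
Stage 2: 25(ω_s−ω_c) = −69(ω_r−ω_c),  ω_s=0, ω_c=1
Stage 2: ω_r = 1 − (25/69)(0−1) = 94/69
  ⇒ ω_r²/ω_c² = 94/69
Coupling ω_c² = ω_s¹ ⇒ overall = 114/29 × 94/69 = 3572/667

3572/667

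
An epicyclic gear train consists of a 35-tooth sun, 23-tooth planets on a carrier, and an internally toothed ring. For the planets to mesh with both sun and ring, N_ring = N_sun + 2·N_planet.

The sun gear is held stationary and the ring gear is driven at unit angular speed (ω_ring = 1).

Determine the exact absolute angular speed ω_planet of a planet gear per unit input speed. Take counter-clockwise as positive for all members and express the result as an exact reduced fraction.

N_ring = 35 + 2·23 = 81
35(ω_s−ω_c) = −81(ω_r−ω_c),  ω_s=0, ω_r=1
35(0−ω_c) = −81(1−ω_c)  ⇒  116ω_c = 81  ⇒  ω_c = 81/116
sun–planet: 35·(0−81/116) = −23·(ω_p−ω_c)  ⇒  ω_p−ω_c = −(35/23)·(-81/116) = 2835/2668
ω_p = 81/116 + 2835/2668 = 81/46

81/46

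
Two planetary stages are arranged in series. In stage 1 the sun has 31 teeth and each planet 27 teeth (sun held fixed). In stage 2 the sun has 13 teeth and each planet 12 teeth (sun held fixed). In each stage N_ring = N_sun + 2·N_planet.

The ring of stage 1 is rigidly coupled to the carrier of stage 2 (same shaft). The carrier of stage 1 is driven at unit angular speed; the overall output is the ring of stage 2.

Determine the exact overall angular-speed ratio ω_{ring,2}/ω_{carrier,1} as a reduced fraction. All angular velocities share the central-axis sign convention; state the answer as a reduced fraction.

Stage 1: N_ring = 31 + 2·27 = 85
Stage 1: 31(ω_s−ω_c) = −85(ω_r−ω_c),  ω_s=0, ω_c=1
Stage 1: ω_r = 1 − (31/85)(0−1) = 116/85
  ⇒ ω_r¹/ω_c¹ = 116/85
Stage 2: N_ring = 13 + 2·12 = 37
Stage 2: 13(ω_s−ω_c) = −37(ω_r−ω_c),  ω_s=0, ω_c=1
Stage 2: ω_r = 1 − (13/37)(0−1) = 50/37
  ⇒ ω_r²/ω_c² = 50/37
Coupling ω_c² = ω_r¹ ⇒ overall = 116/85 × 50/37 = 1160/629

1160/629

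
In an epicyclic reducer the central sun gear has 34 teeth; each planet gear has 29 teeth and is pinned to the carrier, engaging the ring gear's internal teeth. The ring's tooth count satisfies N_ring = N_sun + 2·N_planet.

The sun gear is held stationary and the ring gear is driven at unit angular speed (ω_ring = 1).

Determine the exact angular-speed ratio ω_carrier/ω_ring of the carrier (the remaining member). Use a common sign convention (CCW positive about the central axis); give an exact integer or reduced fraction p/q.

46/63

N_ring = 34 + 2·29 = 92
34(ω_s−ω_c) = −92(ω_r−ω_c),  ω_s=0, ω_r=1
34(0−ω_c) = −92(1−ω_c)  ⇒  126ω_c = 92  ⇒  ω_c = 46/63
ω_c/ω_r = 46/63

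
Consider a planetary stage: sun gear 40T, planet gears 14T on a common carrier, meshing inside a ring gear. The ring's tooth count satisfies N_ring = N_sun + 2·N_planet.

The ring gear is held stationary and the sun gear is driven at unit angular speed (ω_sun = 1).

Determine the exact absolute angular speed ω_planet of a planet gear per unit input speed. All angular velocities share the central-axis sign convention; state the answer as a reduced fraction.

-10/7

N_ring = 40 + 2·14 = 68
40(ω_s−ω_c) = −68(ω_r−ω_c),  ω_r=0, ω_s=1
40(1−ω_c) = −68(0−ω_c)  ⇒  108ω_c = 40  ⇒  ω_c = 10/27
sun–planet: 40·(1−10/27) = −14·(ω_p−ω_c)  ⇒  ω_p−ω_c = −(40/14)·(17/27) = -340/189
ω_p = 10/27 − 340/189 = -10/7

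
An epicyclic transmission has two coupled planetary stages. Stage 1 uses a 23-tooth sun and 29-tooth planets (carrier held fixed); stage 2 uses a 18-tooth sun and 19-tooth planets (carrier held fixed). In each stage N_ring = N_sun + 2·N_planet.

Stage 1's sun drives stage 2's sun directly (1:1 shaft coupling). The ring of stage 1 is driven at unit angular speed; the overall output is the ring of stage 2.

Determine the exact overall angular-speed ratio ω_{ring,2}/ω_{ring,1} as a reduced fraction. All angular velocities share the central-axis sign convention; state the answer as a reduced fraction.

729/644

Stage 1: N_ring = 23 + 2·29 = 81
Stage 1: 23(ω_s−ω_c) = −81(ω_r−ω_c),  ω_c=0, ω_r=1
Stage 1: ω_s = 0 − (81/23)(1−0) = -81/23
  ⇒ ω_s¹/ω_r¹ = -81/23
Stage 2: N_ring = 18 + 2·19 = 56
Stage 2: 18(ω_s−ω_c) = −56(ω_r−ω_c),  ω_c=0, ω_s=1
Stage 2: ω_r = 0 − (18/56)(1−0) = -9/28
  ⇒ ω_r²/ω_s² = -9/28
Coupling ω_s² = ω_s¹ ⇒ overall = -81/23 × -9/28 = 729/644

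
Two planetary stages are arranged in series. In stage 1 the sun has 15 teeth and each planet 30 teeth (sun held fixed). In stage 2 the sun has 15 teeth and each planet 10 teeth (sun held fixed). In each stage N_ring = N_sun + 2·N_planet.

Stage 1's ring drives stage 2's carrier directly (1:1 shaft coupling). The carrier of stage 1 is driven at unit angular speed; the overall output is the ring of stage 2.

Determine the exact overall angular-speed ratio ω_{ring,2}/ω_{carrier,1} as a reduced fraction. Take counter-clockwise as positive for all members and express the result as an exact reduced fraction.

Stage 1: N_ring = 15 + 2·30 = 75
Stage 1: 15(ω_s−ω_c) = −75(ω_r−ω_c),  ω_s=0, ω_c=1
Stage 1: ω_r = 1 − (15/75)(0−1) = 6/5
  ⇒ ω_r¹/ω_c¹ = 6/5
Stage 2: N_ring = 15 + 2·10 = 35
Stage 2: 15(ω_s−ω_c) = −35(ω_r−ω_c),  ω_s=0, ω_c=1
Stage 2: ω_r = 1 − (15/35)(0−1) = 10/7
  ⇒ ω_r²/ω_c² = 10/7
Coupling ω_c² = ω_r¹ ⇒ overall = 6/5 × 10/7 = 12/7

12/7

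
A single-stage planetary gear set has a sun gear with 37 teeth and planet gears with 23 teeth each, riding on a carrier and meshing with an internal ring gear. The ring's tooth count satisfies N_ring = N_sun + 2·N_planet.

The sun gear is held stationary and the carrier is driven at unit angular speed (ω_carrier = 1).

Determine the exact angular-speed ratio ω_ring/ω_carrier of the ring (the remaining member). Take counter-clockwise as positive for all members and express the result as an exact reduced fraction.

120/83

N_ring = 37 + 2·23 = 83
37(ω_s−ω_c) = −83(ω_r−ω_c),  ω_s=0, ω_c=1
ω_r = 1 − (37/83)(0−1) = 120/83
ω_r/ω_c = 120/83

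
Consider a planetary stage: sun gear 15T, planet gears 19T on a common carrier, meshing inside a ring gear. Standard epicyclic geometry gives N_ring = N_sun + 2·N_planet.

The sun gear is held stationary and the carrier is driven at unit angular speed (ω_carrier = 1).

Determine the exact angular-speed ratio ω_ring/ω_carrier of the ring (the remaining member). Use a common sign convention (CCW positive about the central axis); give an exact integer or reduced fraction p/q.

N_ring = 15 + 2·19 = 53
15(ω_s−ω_c) = −53(ω_r−ω_c),  ω_s=0, ω_c=1
ω_r = 1 − (15/53)(0−1) = 68/53
ω_r/ω_c = 68/53

68/53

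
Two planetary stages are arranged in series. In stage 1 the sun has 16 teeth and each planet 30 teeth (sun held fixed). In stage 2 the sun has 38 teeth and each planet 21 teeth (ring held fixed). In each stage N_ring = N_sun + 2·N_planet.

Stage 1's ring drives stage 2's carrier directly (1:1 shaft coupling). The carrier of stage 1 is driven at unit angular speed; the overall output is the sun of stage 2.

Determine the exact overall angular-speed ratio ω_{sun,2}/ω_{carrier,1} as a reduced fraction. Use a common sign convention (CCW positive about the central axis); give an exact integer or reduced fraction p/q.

1357/361

Stage 1: N_ring = 16 + 2·30 = 76
Stage 1: 16(ω_s−ω_c) = −76(ω_r−ω_c),  ω_s=0, ω_c=1
Stage 1: ω_r = 1 − (16/76)(0−1) = 23/19
  ⇒ ω_r¹/ω_c¹ = 23/19
Stage 2: N_ring = 38 + 2·21 = 80
Stage 2: 38(ω_s−ω_c) = −80(ω_r−ω_c),  ω_r=0, ω_c=1
Stage 2: ω_s = 1 − (80/38)(0−1) = 59/19
  ⇒ ω_s²/ω_c² = 59/19
Coupling ω_c² = ω_r¹ ⇒ overall = 23/19 × 59/19 = 1357/361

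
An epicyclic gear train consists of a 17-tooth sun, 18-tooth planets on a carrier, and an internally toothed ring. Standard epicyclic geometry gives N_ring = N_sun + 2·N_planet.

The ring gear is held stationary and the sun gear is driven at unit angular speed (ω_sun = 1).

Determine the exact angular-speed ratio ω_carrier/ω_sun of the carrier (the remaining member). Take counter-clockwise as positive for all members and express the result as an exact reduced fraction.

N_ring = 17 + 2·18 = 53
17(ω_s−ω_c) = −53(ω_r−ω_c),  ω_r=0, ω_s=1
17(1−ω_c) = −53(0−ω_c)  ⇒  70ω_c = 17  ⇒  ω_c = 17/70
ω_c/ω_s = 17/70

17/70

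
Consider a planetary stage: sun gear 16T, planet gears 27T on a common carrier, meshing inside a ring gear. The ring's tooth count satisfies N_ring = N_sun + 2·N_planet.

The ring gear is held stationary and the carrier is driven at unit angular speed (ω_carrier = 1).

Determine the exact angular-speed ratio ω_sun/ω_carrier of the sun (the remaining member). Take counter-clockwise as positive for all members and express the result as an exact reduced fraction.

43/8

N_ring = 16 + 2·27 = 70
16(ω_s−ω_c) = −70(ω_r−ω_c),  ω_r=0, ω_c=1
ω_s = 1 − (70/16)(0−1) = 43/8
ω_s/ω_c = 43/8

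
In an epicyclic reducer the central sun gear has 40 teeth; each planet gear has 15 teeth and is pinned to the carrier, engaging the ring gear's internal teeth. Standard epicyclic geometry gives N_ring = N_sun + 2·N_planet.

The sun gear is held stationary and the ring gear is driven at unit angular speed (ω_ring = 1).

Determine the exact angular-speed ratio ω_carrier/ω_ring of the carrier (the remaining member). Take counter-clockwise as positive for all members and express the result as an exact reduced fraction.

N_ring = 40 + 2·15 = 70
40(ω_s−ω_c) = −70(ω_r−ω_c),  ω_s=0, ω_r=1
40(0−ω_c) = −70(1−ω_c)  ⇒  110ω_c = 70  ⇒  ω_c = 7/11
ω_c/ω_r = 7/11

7/11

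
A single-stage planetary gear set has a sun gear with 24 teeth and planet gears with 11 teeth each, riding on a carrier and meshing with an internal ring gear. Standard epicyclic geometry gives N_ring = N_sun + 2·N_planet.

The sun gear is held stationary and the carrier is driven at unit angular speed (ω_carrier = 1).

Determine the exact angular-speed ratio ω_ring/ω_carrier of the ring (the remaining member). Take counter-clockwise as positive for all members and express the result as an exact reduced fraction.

N_ring = 24 + 2·11 = 46
24(ω_s−ω_c) = −46(ω_r−ω_c),  ω_s=0, ω_c=1
ω_r = 1 − (24/46)(0−1) = 35/23
ω_r/ω_c = 35/23

35/23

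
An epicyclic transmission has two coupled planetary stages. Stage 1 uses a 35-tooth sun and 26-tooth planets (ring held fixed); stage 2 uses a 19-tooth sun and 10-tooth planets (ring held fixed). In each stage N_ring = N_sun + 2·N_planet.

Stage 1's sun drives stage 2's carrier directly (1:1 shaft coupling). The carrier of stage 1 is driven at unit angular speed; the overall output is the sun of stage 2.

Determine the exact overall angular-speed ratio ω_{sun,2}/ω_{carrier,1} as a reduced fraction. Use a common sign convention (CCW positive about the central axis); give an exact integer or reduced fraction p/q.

Stage 1: N_ring = 35 + 2·26 = 87
Stage 1: 35(ω_s−ω_c) = −87(ω_r−ω_c),  ω_r=0, ω_c=1
Stage 1: ω_s = 1 − (87/35)(0−1) = 122/35
  ⇒ ω_s¹/ω_c¹ = 122/35
Stage 2: N_ring = 19 + 2·10 = 39
Stage 2: 19(ω_s−ω_c) = −39(ω_r−ω_c),  ω_r=0, ω_c=1
Stage 2: ω_s = 1 − (39/19)(0−1) = 58/19
  ⇒ ω_s²/ω_c² = 58/19
Coupling ω_c² = ω_s¹ ⇒ overall = 122/35 × 58/19 = 7076/665

7076/665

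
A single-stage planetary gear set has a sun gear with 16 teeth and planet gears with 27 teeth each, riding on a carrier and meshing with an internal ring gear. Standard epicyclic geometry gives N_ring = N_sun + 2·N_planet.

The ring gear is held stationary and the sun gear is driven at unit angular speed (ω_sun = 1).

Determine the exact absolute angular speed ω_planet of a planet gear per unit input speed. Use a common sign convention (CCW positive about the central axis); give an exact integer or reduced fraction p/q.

-8/27

N_ring = 16 + 2·27 = 70
16(ω_s−ω_c) = −70(ω_r−ω_c),  ω_r=0, ω_s=1
16(1−ω_c) = −70(0−ω_c)  ⇒  86ω_c = 16  ⇒  ω_c = 8/43
sun–planet: 16·(1−8/43) = −27·(ω_p−ω_c)  ⇒  ω_p−ω_c = −(16/27)·(35/43) = -560/1161
ω_p = 8/43 − 560/1161 = -8/27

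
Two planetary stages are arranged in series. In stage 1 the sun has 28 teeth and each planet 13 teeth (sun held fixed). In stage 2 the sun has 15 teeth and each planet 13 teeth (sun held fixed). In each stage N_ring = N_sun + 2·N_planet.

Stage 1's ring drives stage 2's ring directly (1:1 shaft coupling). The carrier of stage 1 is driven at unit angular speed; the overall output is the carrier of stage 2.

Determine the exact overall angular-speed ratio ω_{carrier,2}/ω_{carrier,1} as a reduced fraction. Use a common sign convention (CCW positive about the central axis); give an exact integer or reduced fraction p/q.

1681/1512

Stage 1: N_ring = 28 + 2·13 = 54
Stage 1: 28(ω_s−ω_c) = −54(ω_r−ω_c),  ω_s=0, ω_c=1
Stage 1: ω_r = 1 − (28/54)(0−1) = 41/27
  ⇒ ω_r¹/ω_c¹ = 41/27
Stage 2: N_ring = 15 + 2·13 = 41
Stage 2: 15(ω_s−ω_c) = −41(ω_r−ω_c),  ω_s=0, ω_r=1
Stage 2: 15(0−ω_c) = −41(1−ω_c)  ⇒  56ω_c = 41  ⇒  ω_c = 41/56
  ⇒ ω_c²/ω_r² = 41/56
Coupling ω_r² = ω_r¹ ⇒ overall = 41/27 × 41/56 = 1681/1512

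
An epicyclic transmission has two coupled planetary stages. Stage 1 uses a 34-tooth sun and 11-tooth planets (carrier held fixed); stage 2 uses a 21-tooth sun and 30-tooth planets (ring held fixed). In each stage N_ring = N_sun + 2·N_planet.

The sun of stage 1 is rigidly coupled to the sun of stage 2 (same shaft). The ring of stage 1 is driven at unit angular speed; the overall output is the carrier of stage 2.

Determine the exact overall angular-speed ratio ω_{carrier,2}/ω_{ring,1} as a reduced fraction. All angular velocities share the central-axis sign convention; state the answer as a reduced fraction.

Stage 1: N_ring = 34 + 2·11 = 56
Stage 1: 34(ω_s−ω_c) = −56(ω_r−ω_c),  ω_c=0, ω_r=1
Stage 1: ω_s = 0 − (56/34)(1−0) = -28/17
  ⇒ ω_s¹/ω_r¹ = -28/17
Stage 2: N_ring = 21 + 2·30 = 81
Stage 2: 21(ω_s−ω_c) = −81(ω_r−ω_c),  ω_r=0, ω_s=1
Stage 2: 21(1−ω_c) = −81(0−ω_c)  ⇒  102ω_c = 21  ⇒  ω_c = 7/34
  ⇒ ω_c²/ω_s² = 7/34
Coupling ω_s² = ω_s¹ ⇒ overall = -28/17 × 7/34 = -98/289

-98/289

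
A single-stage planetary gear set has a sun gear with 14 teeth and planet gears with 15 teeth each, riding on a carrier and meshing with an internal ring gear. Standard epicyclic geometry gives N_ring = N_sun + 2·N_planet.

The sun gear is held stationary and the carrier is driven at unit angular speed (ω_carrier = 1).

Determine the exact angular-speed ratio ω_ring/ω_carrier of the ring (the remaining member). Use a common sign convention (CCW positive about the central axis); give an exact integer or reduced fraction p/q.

N_ring = 14 + 2·15 = 44
14(ω_s−ω_c) = −44(ω_r−ω_c),  ω_s=0, ω_c=1
ω_r = 1 − (14/44)(0−1) = 29/22
ω_r/ω_c = 29/22

29/22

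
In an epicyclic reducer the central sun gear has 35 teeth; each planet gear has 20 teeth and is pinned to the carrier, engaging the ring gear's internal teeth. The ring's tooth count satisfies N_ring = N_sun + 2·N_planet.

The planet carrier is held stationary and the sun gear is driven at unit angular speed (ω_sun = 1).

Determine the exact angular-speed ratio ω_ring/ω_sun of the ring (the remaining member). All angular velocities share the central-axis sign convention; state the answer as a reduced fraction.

-7/15

N_ring = 35 + 2·20 = 75
35(ω_s−ω_c) = −75(ω_r−ω_c),  ω_c=0, ω_s=1
ω_r = 0 − (35/75)(1−0) = -7/15
ω_r/ω_s = -7/15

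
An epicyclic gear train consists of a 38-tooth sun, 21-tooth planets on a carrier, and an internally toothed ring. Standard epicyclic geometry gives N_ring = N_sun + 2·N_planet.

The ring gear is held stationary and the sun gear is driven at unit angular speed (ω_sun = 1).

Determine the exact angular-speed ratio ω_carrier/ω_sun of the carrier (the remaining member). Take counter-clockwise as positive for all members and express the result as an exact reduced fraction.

N_ring = 38 + 2·21 = 80
38(ω_s−ω_c) = −80(ω_r−ω_c),  ω_r=0, ω_s=1
38(1−ω_c) = −80(0−ω_c)  ⇒  118ω_c = 38  ⇒  ω_c = 19/59
ω_c/ω_s = 19/59

19/59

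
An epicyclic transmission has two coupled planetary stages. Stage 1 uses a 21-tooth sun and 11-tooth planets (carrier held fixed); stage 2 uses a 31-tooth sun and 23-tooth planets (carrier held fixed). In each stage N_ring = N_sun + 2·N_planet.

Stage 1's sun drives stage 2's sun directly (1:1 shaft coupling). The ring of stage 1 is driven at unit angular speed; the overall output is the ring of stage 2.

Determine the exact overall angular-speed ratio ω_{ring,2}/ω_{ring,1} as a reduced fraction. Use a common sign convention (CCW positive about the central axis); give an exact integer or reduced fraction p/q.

1333/1617

Stage 1: N_ring = 21 + 2·11 = 43
Stage 1: 21(ω_s−ω_c) = −43(ω_r−ω_c),  ω_c=0, ω_r=1
Stage 1: ω_s = 0 − (43/21)(1−0) = -43/21
  ⇒ ω_s¹/ω_r¹ = -43/21
Stage 2: N_ring = 31 + 2·23 = 77
Stage 2: 31(ω_s−ω_c) = −77(ω_r−ω_c),  ω_c=0, ω_s=1
Stage 2: ω_r = 0 − (31/77)(1−0) = -31/77
  ⇒ ω_r²/ω_s² = -31/77
Coupling ω_s² = ω_s¹ ⇒ overall = -43/21 × -31/77 = 1333/1617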